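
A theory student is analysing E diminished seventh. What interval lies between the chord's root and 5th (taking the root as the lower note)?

E diminished seventh is spelled E G B♭ D♭.
The root is E and the 5th is B♭.
E up to B♭ is 6 semitones, a half step narrower than a perfect fifth, so the interval is diminished.

diminished 5th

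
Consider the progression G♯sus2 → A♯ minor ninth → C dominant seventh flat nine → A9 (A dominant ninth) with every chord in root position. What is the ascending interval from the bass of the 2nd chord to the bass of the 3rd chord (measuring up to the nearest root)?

The roots are A♯ and C.
3 letter names make it a third; at 2 semitones (a whole step narrower than major) the quality is diminished.

diminished third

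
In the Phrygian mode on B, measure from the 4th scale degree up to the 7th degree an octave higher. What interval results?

perfect 11th

B phrygian: B C D E F# G A.
So we need the interval from E up to A.
E up to A spans 11 letter names and 17 semitones — a perfect eleventh.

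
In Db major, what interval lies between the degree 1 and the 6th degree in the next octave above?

major thirteenth

Db major: Db Eb F Gb Ab Bb C.
That puts Db below Bb.
Counting 13 letters and 21 half steps from Db gives a major thirteenth.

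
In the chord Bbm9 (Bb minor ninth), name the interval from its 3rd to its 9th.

major seventh

Bbm9 is spelled Bb-Db-F-Ab-C.
So we need the interval from Db up to C.
From Db to C is 11 semitones, exactly the major seventh.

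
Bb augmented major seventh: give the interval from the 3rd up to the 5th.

major third

The chord tones of Bb augmented major seventh are Bb–D–F#–A.
So we need the interval from D up to F#.
D up to F# spans 3 letter names and 4 semitones — a major third.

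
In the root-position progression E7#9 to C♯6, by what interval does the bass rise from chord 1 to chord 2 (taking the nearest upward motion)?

M6

The roots are E and C♯.
Counting 6 letters and 9 half steps from E gives a major sixth.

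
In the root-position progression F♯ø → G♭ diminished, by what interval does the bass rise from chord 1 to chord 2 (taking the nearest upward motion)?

The roots are F♯ and G♭.
F♯ up to G♭ is 0 semitones, a whole step narrower than a major second, so the interval is diminished.

diminished 2nd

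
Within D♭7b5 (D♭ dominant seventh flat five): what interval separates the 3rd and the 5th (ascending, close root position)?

D♭7b5 (D♭ dominant seventh flat five) is spelled D♭–F–A𝄫–C♭.
3rd = F; 5th = A𝄫.
From F to A𝄫: 2 semitones over a third = diminished.

diminished third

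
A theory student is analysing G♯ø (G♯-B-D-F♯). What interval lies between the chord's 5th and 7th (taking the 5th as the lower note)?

That puts D below F♯.
D up to F♯ spans 3 letter names and 4 semitones — a major third.

major 3rd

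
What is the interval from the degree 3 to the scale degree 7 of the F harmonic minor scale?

augmented fifth

Spelling the F harmonic minor scale: F G Ab Bb C Db E.
That puts Ab below E.
5 letter names make it a fifth; at 8 semitones (a half step wider than perfect) the quality is augmented.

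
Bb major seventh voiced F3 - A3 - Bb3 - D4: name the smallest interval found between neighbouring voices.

minor second

Adjacent intervals: F3→A3 = major third; A3→Bb3 = minor second; Bb3→D4 = major third.
The smallest is A3 to Bb3, a minor second (1 semitone).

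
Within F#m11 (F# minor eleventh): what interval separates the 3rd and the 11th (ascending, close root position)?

major 9th

The chord tones of F#m11 are F#–A–C#–E–G#–B.
So we need the interval from A up to B.
From A to B is 14 semitones, exactly the major ninth.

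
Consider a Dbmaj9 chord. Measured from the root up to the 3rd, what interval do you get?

The chord tones of Dbmaj9 (Db major ninth) are Db F Ab C Eb.
The root is Db and the 3rd is F.
From Db to F is 4 semitones, exactly the major third.

major 3rd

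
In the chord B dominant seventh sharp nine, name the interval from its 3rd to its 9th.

B dominant seventh sharp nine: B-D#-F#-A-C##.
The 3rd is D# and the 9th is C##.
Counting 7 letters and 11 half steps from D# gives a major seventh.

major 7th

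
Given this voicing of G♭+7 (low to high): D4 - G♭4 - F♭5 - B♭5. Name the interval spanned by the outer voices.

minor thirteenth

The outer voices are D4 and B♭5.
D up to B♭ is 20 semitones, a half step narrower than a major thirteenth, so the interval is minor.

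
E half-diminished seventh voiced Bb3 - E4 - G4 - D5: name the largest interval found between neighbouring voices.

Adjacent intervals: Bb3→E4 = augmented fourth; E4→G4 = minor third; G4→D5 = perfect fifth.
The largest is G4 to D5, a perfect fifth (7 semitones).

perfect fifth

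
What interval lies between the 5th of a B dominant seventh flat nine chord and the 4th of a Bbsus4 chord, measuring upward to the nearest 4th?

diminished seventh

The 5th of B dominant seventh flat nine is F#; the 4th of Bbsus4 is Eb.
From F# to Eb: 9 semitones over a seventh = diminished.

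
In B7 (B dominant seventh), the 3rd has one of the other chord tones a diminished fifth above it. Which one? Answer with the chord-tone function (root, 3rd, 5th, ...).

Spelling the chord: B–D#–F#–A.
The 3rd is D#. A diminished fifth above D# is A.
A is the chord's 7th.

7th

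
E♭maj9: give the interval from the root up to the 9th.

The chord tones of E♭ major ninth are E♭–G–B♭–D–F.
So we need the interval from E♭ up to F.
E♭ up to F spans 9 letter names and 14 semitones — a major ninth.

major ninth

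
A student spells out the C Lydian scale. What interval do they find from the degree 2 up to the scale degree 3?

The scale runs C D E F# G A B.
The degree 2 is D and the degree 3 is E.
Counting 2 letters and 2 half steps from D gives a major second.

major second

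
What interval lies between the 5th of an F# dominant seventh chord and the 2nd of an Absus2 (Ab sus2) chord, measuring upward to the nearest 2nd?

diminished seventh

The 5th of F# dominant seventh is C#; the 2nd of Absus2 (Ab sus2) is Bb.
7 letter names make it a seventh; at 9 semitones (a whole step narrower than major) the quality is diminished.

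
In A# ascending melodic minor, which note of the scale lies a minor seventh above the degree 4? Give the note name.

The scale is A# B# C# D# E# F## G##.
The degree 4 is D#; a minor seventh above that is C# — scale degree 3.

C#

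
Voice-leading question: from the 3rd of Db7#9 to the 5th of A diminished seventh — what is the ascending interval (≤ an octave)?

The 3rd of Db7#9 is F; the 5th of A diminished seventh is Eb.
F up to Eb is 10 semitones, a half step narrower than a major seventh, so the interval is minor.

m7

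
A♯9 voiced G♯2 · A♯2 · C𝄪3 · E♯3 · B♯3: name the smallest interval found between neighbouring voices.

Adjacent intervals: G♯2→A♯2 = major second; A♯2→C𝄪3 = major third; C𝄪3→E♯3 = minor third; E♯3→B♯3 = perfect fifth.
The smallest is G♯2 to A♯2, a major second (2 semitones).

major second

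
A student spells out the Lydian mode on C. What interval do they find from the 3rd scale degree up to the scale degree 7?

C lydian: C D E F♯ G A B.
3rd scale degree = E; 7th degree = B.
E up to B spans 5 letter names and 7 semitones — a perfect fifth.

perfect fifth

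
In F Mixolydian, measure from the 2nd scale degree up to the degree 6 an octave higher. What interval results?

perfect twelfth

F mixolydian: F G A Bb C D Eb.
2nd scale degree = G; degree 6 (up an octave) = D.
G up to D spans 12 letter names and 19 semitones — a perfect twelfth.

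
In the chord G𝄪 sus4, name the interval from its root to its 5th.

perfect fifth

G𝄪sus4: G𝄪–C𝄪–D𝄪.
The root is G𝄪 and the 5th is D𝄪.
Counting 5 letters and 7 half steps from G𝄪 gives a perfect fifth.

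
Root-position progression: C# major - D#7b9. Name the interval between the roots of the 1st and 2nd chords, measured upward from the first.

The roots are C# and D#.
From C# to D# is 2 semitones, exactly the major second.

major second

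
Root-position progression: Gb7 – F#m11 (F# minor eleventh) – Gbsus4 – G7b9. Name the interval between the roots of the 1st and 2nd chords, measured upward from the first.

augmented seventh

The roots are Gb and F#.
From Gb to F#: 12 semitones over a seventh = augmented.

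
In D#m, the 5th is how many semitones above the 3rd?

4

Spelling the chord: D#, F#, A#.
F# to A# is a major third: 4 semitones.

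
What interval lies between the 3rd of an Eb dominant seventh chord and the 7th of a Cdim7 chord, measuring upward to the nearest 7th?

Eb dominant seventh has G as its 3rd, and Cdim7 has Bbb as its 7th.
G up to Bbb is 2 semitones, a whole step narrower than a major third, so the interval is diminished.

diminished 3rd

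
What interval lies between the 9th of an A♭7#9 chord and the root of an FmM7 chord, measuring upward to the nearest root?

diminished 5th

A♭7#9 has B as its 9th, and FmM7 has F as its root.
5 letter names make it a fifth; at 6 semitones (a half step narrower than perfect) the quality is diminished.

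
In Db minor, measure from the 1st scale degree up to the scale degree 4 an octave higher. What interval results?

perfect eleventh

Spelling Db minor: Db Eb Fb Gb Ab Bbb Cb.
That puts Db below Gb.
Db up to Gb spans 11 letter names and 17 semitones — a perfect eleventh.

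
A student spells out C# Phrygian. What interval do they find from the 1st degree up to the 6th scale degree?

m6

C# phrygian: C# D E F# G# A B.
The 1st degree is C# and the 6th scale degree is A.
C# up to A is 8 semitones, a half step narrower than a major sixth, so the interval is minor.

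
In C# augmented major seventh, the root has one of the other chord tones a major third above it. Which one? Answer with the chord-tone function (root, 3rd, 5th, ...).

3rd

C#+maj7 is spelled C#–E#–G##–B#.
The root is C#. A major third above C# is E#.
E# is the chord's 3rd.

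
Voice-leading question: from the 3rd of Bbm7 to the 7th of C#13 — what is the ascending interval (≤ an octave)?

The 3rd of Bbm7 is Db; the 7th of C#13 is B.
From Db to B: 10 semitones over a sixth = augmented.

augmented 6th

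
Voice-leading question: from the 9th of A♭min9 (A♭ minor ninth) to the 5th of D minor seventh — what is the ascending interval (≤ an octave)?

A♭min9 (A♭ minor ninth) has B♭ as its 9th, and D minor seventh has A as its 5th.
From B♭ to A is 11 semitones, exactly the major seventh.

M7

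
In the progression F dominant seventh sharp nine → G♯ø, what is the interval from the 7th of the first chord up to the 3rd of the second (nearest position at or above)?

The 7th of F dominant seventh sharp nine is E♭; the 3rd of G♯ø is B.
5 letter names make it a fifth; at 8 semitones (a half step wider than perfect) the quality is augmented.

augmented fifth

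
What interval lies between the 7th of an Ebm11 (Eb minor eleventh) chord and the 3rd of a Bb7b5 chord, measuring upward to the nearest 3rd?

augmented 1st

The 7th of Ebm11 (Eb minor eleventh) is Db; the 3rd of Bb7b5 is D.
1 letter names make it a unison; at 1 semitone (a half step wider than perfect) the quality is augmented.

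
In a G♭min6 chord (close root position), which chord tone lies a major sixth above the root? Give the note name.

The chord tones of G♭min6 are G♭-B𝄫-D♭-E♭.
The root is G♭. A major sixth above G♭ is E♭.
E♭ is the chord's 6th.

Eb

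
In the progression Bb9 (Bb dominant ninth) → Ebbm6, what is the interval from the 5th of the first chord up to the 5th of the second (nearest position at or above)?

Bb9 (Bb dominant ninth) has F as its 5th, and Ebbm6 has Bbb as its 5th.
4 letter names make it a fourth; at 4 semitones (a half step narrower than perfect) the quality is diminished.

diminished fourth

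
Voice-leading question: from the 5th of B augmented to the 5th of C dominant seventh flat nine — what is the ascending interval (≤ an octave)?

The 5th of B augmented is F##; the 5th of C dominant seventh flat nine is G.
From F## to G: 0 semitones over a second = diminished.

diminished second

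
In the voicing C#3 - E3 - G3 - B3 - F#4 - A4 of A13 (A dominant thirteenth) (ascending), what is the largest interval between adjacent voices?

perfect 5th

Adjacent intervals: C#3→E3 = minor third; E3→G3 = minor third; G3→B3 = major third; B3→F#4 = perfect fifth; F#4→A4 = minor third.
The largest is B3 to F#4, a perfect fifth (7 semitones).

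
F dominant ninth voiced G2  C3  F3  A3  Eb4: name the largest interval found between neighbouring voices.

Adjacent intervals: G2→C3 = perfect fourth; C3→F3 = perfect fourth; F3→A3 = major third; A3→Eb4 = diminished fifth.
The largest is A3 to Eb4, a diminished fifth (6 semitones).

diminished 5th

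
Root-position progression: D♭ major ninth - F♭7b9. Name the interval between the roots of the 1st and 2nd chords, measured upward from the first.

minor third

The roots are D♭ and F♭.
3 letter names make it a third; at 3 semitones (a half step narrower than major) the quality is minor.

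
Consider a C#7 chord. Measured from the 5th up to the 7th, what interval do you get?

C#7 (C# dominant seventh) is spelled C# E# G# B.
That puts G# below B.
3 letter names make it a third; at 3 semitones (a half step narrower than major) the quality is minor.

minor 3rd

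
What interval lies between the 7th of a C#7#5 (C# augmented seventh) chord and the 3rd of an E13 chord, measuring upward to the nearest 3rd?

C#7#5 (C# augmented seventh) has B as its 7th, and E13 has G# as its 3rd.
Counting 6 letters and 9 half steps from B gives a major sixth.

major sixth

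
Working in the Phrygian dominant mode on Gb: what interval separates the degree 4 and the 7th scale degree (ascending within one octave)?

perfect 4th

The scale runs Gb Abb Bb Cb Db Ebb Fb.
So we need the interval from Cb up to Fb.
Counting 4 letters and 5 half steps from Cb gives a perfect fourth.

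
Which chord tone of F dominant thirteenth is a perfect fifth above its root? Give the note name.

F13: F–A–C–Eb–G–D.
The root is F. A perfect fifth above F is C.
C is the chord's 5th.

C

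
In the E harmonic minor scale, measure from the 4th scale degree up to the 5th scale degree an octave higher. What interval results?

E harmonic minor: E F♯ G A B C D♯.
4th scale degree = A; degree 5 (up an octave) = B.
A up to B spans 9 letter names and 14 semitones — a major ninth.

major ninth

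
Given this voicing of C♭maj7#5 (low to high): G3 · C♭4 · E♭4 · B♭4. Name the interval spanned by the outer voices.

The outer voices are G3 and B♭4.
10 letter names make it a tenth; at 15 semitones (a half step narrower than major) the quality is minor.

minor 10th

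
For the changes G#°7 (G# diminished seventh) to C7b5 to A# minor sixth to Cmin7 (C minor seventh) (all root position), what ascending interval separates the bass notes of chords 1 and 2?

diminished 4th

The roots are G# and C.
G# up to C is 4 semitones, a half step narrower than a perfect fourth, so the interval is diminished.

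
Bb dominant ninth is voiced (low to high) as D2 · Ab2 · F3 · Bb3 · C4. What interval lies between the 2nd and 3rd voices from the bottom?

Those voices are Ab2 and F3.
From Ab to F is 9 semitones, exactly the major sixth.

major sixth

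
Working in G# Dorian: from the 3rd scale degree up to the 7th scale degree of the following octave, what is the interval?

perfect 12th

G# dorian: G# A# B C# D# E# F#.
That puts B below F#.
From B to F# is 19 semitones, exactly the perfect twelfth.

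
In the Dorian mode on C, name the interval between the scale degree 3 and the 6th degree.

C dorian: C D E♭ F G A B♭.
So we need the interval from E♭ up to A.
From E♭ to A: 6 semitones over a fourth = augmented.

augmented fourth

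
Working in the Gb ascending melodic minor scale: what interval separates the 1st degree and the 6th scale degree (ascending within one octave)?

Spelling the Gb ascending melodic minor scale: Gb Ab Bbb Cb Db Eb F.
1st degree = Gb; 6th degree = Eb.
Counting 6 letters and 9 half steps from Gb gives a major sixth.

major sixth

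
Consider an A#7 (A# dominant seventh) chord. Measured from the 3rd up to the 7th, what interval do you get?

The chord tones of A#7 (A# dominant seventh) are A#–C##–E#–G#.
3rd = C##; 7th = G#.
C## up to G# is 6 semitones, a half step narrower than a perfect fifth, so the interval is diminished.
That tritone between 3rd and 7th is what gives the dominant seventh its pull toward resolution.

diminished 5th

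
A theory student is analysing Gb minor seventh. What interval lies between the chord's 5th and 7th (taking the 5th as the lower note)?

minor third

Gbm7 (Gb minor seventh) is spelled Gb Bbb Db Fb.
That puts Db below Fb.
From Db to Fb: 3 semitones over a third = minor.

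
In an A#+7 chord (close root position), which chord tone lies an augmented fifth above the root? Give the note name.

E##

Spelling the chord: A#-C##-E##-G#.
The root is A#. An augmented fifth above A# is E##.
E## is the chord's 5th.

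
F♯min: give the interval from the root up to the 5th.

F♯- (F♯ minor) is spelled F♯–A–C♯.
Root = F♯; 5th = C♯.
From F♯ to C♯ is 7 semitones, exactly the perfect fifth.

perfect fifth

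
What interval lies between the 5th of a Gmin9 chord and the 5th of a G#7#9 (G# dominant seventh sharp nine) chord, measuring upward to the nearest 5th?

A1

Gmin9 has D as its 5th, and G#7#9 (G# dominant seventh sharp nine) has D# as its 5th.
1 letter names make it a unison; at 1 semitone (a half step wider than perfect) the quality is augmented.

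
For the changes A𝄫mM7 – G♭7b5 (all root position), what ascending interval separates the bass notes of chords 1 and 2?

major 7th

The roots are A𝄫 and G♭.
Counting 7 letters and 11 half steps from A𝄫 gives a major seventh.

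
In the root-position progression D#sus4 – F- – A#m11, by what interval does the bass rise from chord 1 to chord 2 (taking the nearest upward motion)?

diminished third

The roots are D# and F.
From D# to F: 2 semitones over a third = diminished.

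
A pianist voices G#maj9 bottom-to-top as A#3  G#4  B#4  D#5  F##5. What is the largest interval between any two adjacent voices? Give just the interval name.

minor seventh

Adjacent intervals: A#3→G#4 = minor seventh; G#4→B#4 = major third; B#4→D#5 = minor third; D#5→F##5 = major third.
The largest is A#3 to G#4, a minor seventh (10 semitones).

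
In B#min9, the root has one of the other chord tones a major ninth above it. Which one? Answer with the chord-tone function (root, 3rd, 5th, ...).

9th

Spelling the chord: B#–D#–F##–A#–C##.
The root is B#. A major ninth above B# is C##.
C## is the chord's 9th.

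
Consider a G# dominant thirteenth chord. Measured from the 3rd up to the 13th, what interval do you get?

perfect eleventh

The chord tones of G#13 are G#, B#, D#, F#, A#, E#.
That puts B# below E#.
B# up to E# spans 11 letter names and 17 semitones — a perfect eleventh.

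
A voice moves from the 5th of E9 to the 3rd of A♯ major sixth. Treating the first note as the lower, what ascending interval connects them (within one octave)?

augmented second

The 5th of E9 is B; the 3rd of A♯ major sixth is C𝄪.
From B to C𝄪: 3 semitones over a second = augmented.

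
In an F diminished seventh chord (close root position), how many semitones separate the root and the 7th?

F°7 (F diminished seventh) is spelled F Ab Cb Ebb.
F to Ebb is a diminished seventh: 9 semitones.

9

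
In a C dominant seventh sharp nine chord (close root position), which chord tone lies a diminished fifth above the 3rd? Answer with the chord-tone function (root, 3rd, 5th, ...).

The chord tones of C dominant seventh sharp nine are C–E–G–Bb–D#.
The 3rd is E. A diminished fifth above E is Bb.
Bb is the chord's 7th.

7th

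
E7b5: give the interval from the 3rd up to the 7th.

diminished fifth

E dominant seventh flat five is spelled E–G#–Bb–D.
3rd = G#; 7th = D.
From G# to D: 6 semitones over a fifth = diminished.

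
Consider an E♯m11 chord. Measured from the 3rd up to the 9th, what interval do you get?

major seventh

E♯m11 (E♯ minor eleventh) is spelled E♯–G♯–B♯–D♯–F𝄪–A♯.
3rd = G♯; 9th = F𝄪.
Counting 7 letters and 11 half steps from G♯ gives a major seventh.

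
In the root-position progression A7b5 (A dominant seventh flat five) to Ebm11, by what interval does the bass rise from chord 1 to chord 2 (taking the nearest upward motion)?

The roots are A and Eb.
From A to Eb: 6 semitones over a fifth = diminished.

diminished 5th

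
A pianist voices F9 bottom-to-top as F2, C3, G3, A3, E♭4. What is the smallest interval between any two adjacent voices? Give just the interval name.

Adjacent intervals: F2→C3 = perfect fifth; C3→G3 = perfect fifth; G3→A3 = major second; A3→E♭4 = diminished fifth.
The smallest is G3 to A3, a major second (2 semitones).

major second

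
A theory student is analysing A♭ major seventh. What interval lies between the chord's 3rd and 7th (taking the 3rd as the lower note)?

P5

The chord tones of A♭ major seventh are A♭ C E♭ G.
So we need the interval from C up to G.
Counting 5 letters and 7 half steps from C gives a perfect fifth.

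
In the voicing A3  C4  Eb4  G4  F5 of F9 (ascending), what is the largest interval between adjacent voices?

Adjacent intervals: A3→C4 = minor third; C4→Eb4 = minor third; Eb4→G4 = major third; G4→F5 = minor seventh.
The largest is G4 to F5, a minor seventh (10 semitones).

minor 7th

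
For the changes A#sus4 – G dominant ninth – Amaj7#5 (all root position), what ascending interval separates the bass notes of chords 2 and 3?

major second

The roots are G and A.
Counting 2 letters and 2 half steps from G gives a major second.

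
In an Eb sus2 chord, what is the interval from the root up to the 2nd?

major second

Ebsus2: Eb–F–Bb.
That puts Eb below F.
Counting 2 letters and 2 half steps from Eb gives a major second.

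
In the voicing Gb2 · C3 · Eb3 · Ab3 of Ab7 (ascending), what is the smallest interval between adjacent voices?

Adjacent intervals: Gb2→C3 = augmented fourth; C3→Eb3 = minor third; Eb3→Ab3 = perfect fourth.
The smallest is C3 to Eb3, a minor third (3 semitones).

minor third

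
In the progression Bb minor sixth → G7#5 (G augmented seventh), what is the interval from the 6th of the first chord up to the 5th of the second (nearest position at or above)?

The 6th of Bb minor sixth is G; the 5th of G7#5 (G augmented seventh) is D#.
G up to D# is 8 semitones, a half step wider than a perfect fifth, so the interval is augmented.

augmented 5th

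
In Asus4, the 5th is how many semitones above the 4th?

2

Spelling the chord: A–D–E.
D to E is a major second: 2 semitones.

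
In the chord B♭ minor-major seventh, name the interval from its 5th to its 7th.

B♭ minor-major seventh: B♭–D♭–F–A.
That puts F below A.
Counting 3 letters and 4 half steps from F gives a major third.

major 3rd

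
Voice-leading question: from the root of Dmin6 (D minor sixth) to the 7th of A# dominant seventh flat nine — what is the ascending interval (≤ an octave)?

Dmin6 (D minor sixth) has D as its root, and A# dominant seventh flat nine has G# as its 7th.
From D to G#: 6 semitones over a fourth = augmented.

A4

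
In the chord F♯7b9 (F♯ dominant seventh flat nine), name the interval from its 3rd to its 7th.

The chord tones of F♯7b9 are F♯ A♯ C♯ E G.
The 3rd is A♯ and the 7th is E.
5 letter names make it a fifth; at 6 semitones (a half step narrower than perfect) the quality is diminished.
That tritone between 3rd and 7th is what gives the dominant seventh its pull toward resolution.

diminished fifth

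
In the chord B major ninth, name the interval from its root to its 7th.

B major ninth is spelled B, D♯, F♯, A♯, C♯.
Root = B; 7th = A♯.
B up to A♯ spans 7 letter names and 11 semitones — a major seventh.

major 7th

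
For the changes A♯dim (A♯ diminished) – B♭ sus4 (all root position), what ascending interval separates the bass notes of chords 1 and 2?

diminished second

The roots are A♯ and B♭.
A♯ up to B♭ is 0 semitones, a whole step narrower than a major second, so the interval is diminished.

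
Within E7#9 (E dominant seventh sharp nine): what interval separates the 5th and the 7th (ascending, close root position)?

E7#9: E G# B D F##.
So we need the interval from B up to D.
From B to D: 3 semitones over a third = minor.

minor third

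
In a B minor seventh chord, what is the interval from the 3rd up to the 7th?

perfect fifth

B-7: B–D–F♯–A.
That puts D below A.
D up to A spans 5 letter names and 7 semitones — a perfect fifth.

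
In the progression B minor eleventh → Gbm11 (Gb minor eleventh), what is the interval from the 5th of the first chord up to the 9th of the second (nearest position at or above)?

B minor eleventh has F# as its 5th, and Gbm11 (Gb minor eleventh) has Ab as its 9th.
F# up to Ab is 2 semitones, a whole step narrower than a major third, so the interval is diminished.

diminished third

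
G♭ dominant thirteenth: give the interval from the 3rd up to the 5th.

Spelling the chord: G♭–B♭–D♭–F♭–A♭–E♭.
3rd = B♭; 5th = D♭.
From B♭ to D♭: 3 semitones over a third = minor.

minor third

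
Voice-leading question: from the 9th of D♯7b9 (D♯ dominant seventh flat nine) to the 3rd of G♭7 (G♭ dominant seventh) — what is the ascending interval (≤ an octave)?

The 9th of D♯7b9 (D♯ dominant seventh flat nine) is E; the 3rd of G♭7 (G♭ dominant seventh) is B♭.
From E to B♭: 6 semitones over a fifth = diminished.

diminished fifth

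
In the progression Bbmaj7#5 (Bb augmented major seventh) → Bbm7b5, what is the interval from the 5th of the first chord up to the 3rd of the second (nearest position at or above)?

The 5th of Bbmaj7#5 (Bb augmented major seventh) is F#; the 3rd of Bbm7b5 is Db.
From F# to Db: 7 semitones over a sixth = diminished.

diminished 6th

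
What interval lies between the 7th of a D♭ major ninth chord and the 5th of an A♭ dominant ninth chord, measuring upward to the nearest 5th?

minor third

D♭ major ninth has C as its 7th, and A♭ dominant ninth has E♭ as its 5th.
From C to E♭: 3 semitones over a third = minor.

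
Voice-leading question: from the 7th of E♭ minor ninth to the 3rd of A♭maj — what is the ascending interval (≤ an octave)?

major seventh

E♭ minor ninth has D♭ as its 7th, and A♭maj has C as its 3rd.
Counting 7 letters and 11 half steps from D♭ gives a major seventh.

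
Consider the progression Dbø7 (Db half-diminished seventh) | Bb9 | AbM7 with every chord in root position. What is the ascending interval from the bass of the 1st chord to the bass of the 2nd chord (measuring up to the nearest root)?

major 6th

The roots are Db and Bb.
From Db to Bb is 9 semitones, exactly the major sixth.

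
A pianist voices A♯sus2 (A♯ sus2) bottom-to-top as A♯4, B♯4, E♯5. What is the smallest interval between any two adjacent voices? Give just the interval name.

Adjacent intervals: A♯4→B♯4 = major second; B♯4→E♯5 = perfect fourth.
The smallest is A♯4 to B♯4, a major second (2 semitones).

major second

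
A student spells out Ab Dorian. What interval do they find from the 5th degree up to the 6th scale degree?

major second

Ab dorian: Ab Bb Cb Db Eb F Gb.
The 5th degree is Eb and the degree 6 is F.
Eb up to F spans 2 letter names and 2 semitones — a major second.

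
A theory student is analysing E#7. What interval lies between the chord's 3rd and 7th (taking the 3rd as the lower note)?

d5

E#7 is spelled E# G## B# D#.
The 3rd is G## and the 7th is D#.
5 letter names make it a fifth; at 6 semitones (a half step narrower than perfect) the quality is diminished.
This 3–7 tritone is the characteristic tension at the heart of the dominant sound.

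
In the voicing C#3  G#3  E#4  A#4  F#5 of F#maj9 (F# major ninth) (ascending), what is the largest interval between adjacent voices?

Adjacent intervals: C#3→G#3 = perfect fifth; G#3→E#4 = major sixth; E#4→A#4 = perfect fourth; A#4→F#5 = minor sixth.
The largest is G#3 to E#4, a major sixth (9 semitones).

major sixth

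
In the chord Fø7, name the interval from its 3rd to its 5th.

Spelling the chord: F, A♭, C♭, E♭.
So we need the interval from A♭ up to C♭.
A♭ up to C♭ is 3 semitones, a half step narrower than a major third, so the interval is minor.

minor third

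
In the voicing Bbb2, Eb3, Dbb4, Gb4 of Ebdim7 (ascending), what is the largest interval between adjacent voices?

d7

Adjacent intervals: Bbb2→Eb3 = augmented fourth; Eb3→Dbb4 = diminished seventh; Dbb4→Gb4 = augmented fourth.
The largest is Eb3 to Dbb4, a diminished seventh (9 semitones).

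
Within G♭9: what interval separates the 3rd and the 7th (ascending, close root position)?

diminished fifth

G♭9 is spelled G♭–B♭–D♭–F♭–A♭.
3rd = B♭; 7th = F♭.
From B♭ to F♭: 6 semitones over a fifth = diminished.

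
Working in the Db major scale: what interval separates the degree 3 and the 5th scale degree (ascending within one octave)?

minor 3rd

Db major: Db Eb F Gb Ab Bb C.
That puts F below Ab.
F up to Ab is 3 semitones, a half step narrower than a major third, so the interval is minor.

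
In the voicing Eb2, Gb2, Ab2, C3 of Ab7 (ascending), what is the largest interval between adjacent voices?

Adjacent intervals: Eb2→Gb2 = minor third; Gb2→Ab2 = major second; Ab2→C3 = major third.
The largest is Ab2 to C3, a major third (4 semitones).

M3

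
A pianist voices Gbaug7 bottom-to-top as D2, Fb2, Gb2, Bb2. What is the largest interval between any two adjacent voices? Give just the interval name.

major third

Adjacent intervals: D2→Fb2 = diminished third; Fb2→Gb2 = major second; Gb2→Bb2 = major third.
The largest is Gb2 to Bb2, a major third (4 semitones).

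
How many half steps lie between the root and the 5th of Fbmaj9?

7

Fb major ninth is spelled Fb–Ab–Cb–Eb–Gb.
Fb to Cb is a perfect fifth: 7 semitones.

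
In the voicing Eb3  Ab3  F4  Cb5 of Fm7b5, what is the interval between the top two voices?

d5

Those voices are F4 and Cb5.
F up to Cb is 6 semitones, a half step narrower than a perfect fifth, so the interval is diminished.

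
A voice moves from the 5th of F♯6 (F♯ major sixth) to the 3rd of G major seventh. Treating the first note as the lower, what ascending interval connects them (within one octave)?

F♯6 (F♯ major sixth) has C♯ as its 5th, and G major seventh has B as its 3rd.
From C♯ to B: 10 semitones over a seventh = minor.

minor seventh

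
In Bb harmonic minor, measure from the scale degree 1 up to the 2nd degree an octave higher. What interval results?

The scale runs Bb C Db Eb F Gb A.
So we need the interval from Bb up to C.
Bb up to C spans 9 letter names and 14 semitones — a major ninth.

M9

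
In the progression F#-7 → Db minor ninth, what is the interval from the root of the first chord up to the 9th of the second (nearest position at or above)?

The root of F#-7 is F#; the 9th of Db minor ninth is Eb.
7 letter names make it a seventh; at 9 semitones (a whole step narrower than major) the quality is diminished.

d7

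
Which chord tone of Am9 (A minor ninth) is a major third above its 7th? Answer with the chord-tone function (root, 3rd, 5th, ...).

A minor ninth is spelled A–C–E–G–B.
The 7th is G. A major third above G is B.
B is the chord's 9th.

9th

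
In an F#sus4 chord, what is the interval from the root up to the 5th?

P5

Spelling the chord: F# B C#.
So we need the interval from F# up to C#.
From F# to C# is 7 semitones, exactly the perfect fifth.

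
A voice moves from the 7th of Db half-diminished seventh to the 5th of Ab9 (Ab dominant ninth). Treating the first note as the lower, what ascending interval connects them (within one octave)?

major third

Db half-diminished seventh has Cb as its 7th, and Ab9 (Ab dominant ninth) has Eb as its 5th.
Cb up to Eb spans 3 letter names and 4 semitones — a major third.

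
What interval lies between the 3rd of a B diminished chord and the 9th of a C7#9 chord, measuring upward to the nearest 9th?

augmented unison

The 3rd of B diminished is D; the 9th of C7#9 is D♯.
1 letter names make it a unison; at 1 semitone (a half step wider than perfect) the quality is augmented.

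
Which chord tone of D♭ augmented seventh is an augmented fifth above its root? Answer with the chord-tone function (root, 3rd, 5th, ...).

5th

Spelling the chord: D♭, F, A, C♭.
The root is D♭. An augmented fifth above D♭ is A.
A is the chord's 5th.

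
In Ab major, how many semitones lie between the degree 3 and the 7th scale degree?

7

The scale is Ab Bb C Db Eb F G.
C up to G is a perfect fifth — 7 semitones.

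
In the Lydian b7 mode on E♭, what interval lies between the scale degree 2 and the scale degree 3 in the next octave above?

Spelling the Lydian b7 mode on E♭: E♭ F G A B♭ C D♭.
That puts F below G.
Counting 9 letters and 14 half steps from F gives a major ninth.

major ninth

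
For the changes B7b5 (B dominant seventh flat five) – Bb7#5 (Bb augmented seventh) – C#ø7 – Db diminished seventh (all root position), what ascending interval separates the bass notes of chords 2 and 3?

The roots are Bb and C#.
From Bb to C#: 3 semitones over a second = augmented.

A2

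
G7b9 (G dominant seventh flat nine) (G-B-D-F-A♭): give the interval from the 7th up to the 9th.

minor 3rd

7th = F; 9th = A♭.
From F to A♭: 3 semitones over a third = minor.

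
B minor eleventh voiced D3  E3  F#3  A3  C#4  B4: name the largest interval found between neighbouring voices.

m7

Adjacent intervals: D3→E3 = major second; E3→F#3 = major second; F#3→A3 = minor third; A3→C#4 = major third; C#4→B4 = minor seventh.
The largest is C#4 to B4, a minor seventh (10 semitones).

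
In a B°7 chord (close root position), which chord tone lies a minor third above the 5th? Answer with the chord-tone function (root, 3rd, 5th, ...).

7th

The chord tones of Bdim7 are B–D–F–A♭.
The 5th is F. A minor third above F is A♭.
A♭ is the chord's 7th.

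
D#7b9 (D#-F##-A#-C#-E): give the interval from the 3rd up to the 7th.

diminished 5th

The 3rd is F## and the 7th is C#.
5 letter names make it a fifth; at 6 semitones (a half step narrower than perfect) the quality is diminished.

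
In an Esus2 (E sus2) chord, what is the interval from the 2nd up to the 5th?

P4

Spelling the chord: E, F♯, B.
The 2nd is F♯ and the 5th is B.
From F♯ to B is 5 semitones, exactly the perfect fourth.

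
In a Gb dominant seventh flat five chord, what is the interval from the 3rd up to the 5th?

Spelling the chord: Gb–Bb–Dbb–Fb.
So we need the interval from Bb up to Dbb.
3 letter names make it a third; at 2 semitones (a whole step narrower than major) the quality is diminished.

d3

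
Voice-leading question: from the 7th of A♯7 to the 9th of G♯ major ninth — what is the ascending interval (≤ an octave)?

major second

The 7th of A♯7 is G♯; the 9th of G♯ major ninth is A♯.
From G♯ to A♯ is 2 semitones, exactly the major second.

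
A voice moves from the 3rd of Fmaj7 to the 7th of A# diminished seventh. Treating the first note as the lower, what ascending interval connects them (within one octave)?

The 3rd of Fmaj7 is A; the 7th of A# diminished seventh is G.
7 letter names make it a seventh; at 10 semitones (a half step narrower than major) the quality is minor.

m7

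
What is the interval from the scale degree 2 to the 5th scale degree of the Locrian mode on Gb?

Gb locrian: Gb Abb Bbb Cb Dbb Ebb Fb.
Scale degree 2 = Abb; 5th degree = Dbb.
Counting 4 letters and 5 half steps from Abb gives a perfect fourth.

perfect fourth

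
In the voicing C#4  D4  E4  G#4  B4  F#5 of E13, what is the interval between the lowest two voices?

Those voices are C#4 and D4.
2 letter names make it a second; at 1 semitone (a half step narrower than major) the quality is minor.

minor 2nd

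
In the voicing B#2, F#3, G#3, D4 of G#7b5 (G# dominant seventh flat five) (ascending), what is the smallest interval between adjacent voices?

Adjacent intervals: B#2→F#3 = diminished fifth; F#3→G#3 = major second; G#3→D4 = diminished fifth.
The smallest is F#3 to G#3, a major second (2 semitones).

M2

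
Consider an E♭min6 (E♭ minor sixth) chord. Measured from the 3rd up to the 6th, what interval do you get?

E♭m6: E♭–G♭–B♭–C.
3rd = G♭; 6th = C.
G♭ up to C is 6 semitones, a half step wider than a perfect fourth, so the interval is augmented.

augmented fourth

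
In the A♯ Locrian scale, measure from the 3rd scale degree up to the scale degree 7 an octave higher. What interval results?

perfect twelfth

The scale runs A♯ B C♯ D♯ E F♯ G♯.
3rd scale degree = C♯; scale degree 7 (up an octave) = G♯.
C♯ up to G♯ spans 12 letter names and 19 semitones — a perfect twelfth.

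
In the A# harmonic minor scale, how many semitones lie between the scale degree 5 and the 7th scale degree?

4

The scale is A# B# C# D# E# F# G##.
E# up to G## is a major third — 4 semitones.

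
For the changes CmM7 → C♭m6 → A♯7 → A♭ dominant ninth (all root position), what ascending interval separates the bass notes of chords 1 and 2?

The roots are C and C♭.
From C to C♭: 11 semitones over an octave = diminished.

d8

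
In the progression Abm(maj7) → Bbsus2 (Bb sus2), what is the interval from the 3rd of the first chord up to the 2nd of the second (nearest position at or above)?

augmented 1st

The 3rd of Abm(maj7) is Cb; the 2nd of Bbsus2 (Bb sus2) is C.
1 letter names make it a unison; at 1 semitone (a half step wider than perfect) the quality is augmented.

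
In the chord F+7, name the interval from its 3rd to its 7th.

diminished 5th

F7#5 (F augmented seventh): F, A, C#, Eb.
That puts A below Eb.
5 letter names make it a fifth; at 6 semitones (a half step narrower than perfect) the quality is diminished.
This 3–7 tritone is the characteristic tension at the heart of the dominant sound.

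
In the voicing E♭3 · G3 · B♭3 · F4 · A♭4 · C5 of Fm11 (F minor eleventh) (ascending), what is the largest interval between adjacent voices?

Adjacent intervals: E♭3→G3 = major third; G3→B♭3 = minor third; B♭3→F4 = perfect fifth; F4→A♭4 = minor third; A♭4→C5 = major third.
The largest is B♭3 to F4, a perfect fifth (7 semitones).

perfect fifth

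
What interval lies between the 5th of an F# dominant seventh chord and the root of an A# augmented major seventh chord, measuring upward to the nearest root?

F# dominant seventh has C# as its 5th, and A# augmented major seventh has A# as its root.
C# up to A# spans 6 letter names and 9 semitones — a major sixth.

major 6th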